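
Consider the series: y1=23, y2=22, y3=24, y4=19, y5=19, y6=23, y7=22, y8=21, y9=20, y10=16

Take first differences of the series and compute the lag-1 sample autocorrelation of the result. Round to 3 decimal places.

First differences Δy: -1, 2, -5, 0, 4, -1, -1, -1, -4
Mean of differences = -0.7778
Numerator Σ(Δy_t−Δȳ)(Δy_{t+1}−Δȳ) = -12.1605
Denominator Σ(Δy_t−Δȳ)² = 59.5556
r_1(Δy) = -12.1605 / 59.5556 = -0.204

-0.204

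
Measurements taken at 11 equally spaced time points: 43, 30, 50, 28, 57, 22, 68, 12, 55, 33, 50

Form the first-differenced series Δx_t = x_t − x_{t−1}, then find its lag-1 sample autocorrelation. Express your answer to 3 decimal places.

-0.935

First differences Δx: -13, 20, -22, 29, -35, 46, -56, 43, -22, 17
Mean of differences = 0.7000
Numerator Σ(Δx_t−Δx̄)(Δx_{t+1}−Δx̄) = -10269.5900
Denominator Σ(Δx_t−Δx̄)² = 10988.1000
r_1(Δx) = -10269.5900 / 10988.1000 = -0.935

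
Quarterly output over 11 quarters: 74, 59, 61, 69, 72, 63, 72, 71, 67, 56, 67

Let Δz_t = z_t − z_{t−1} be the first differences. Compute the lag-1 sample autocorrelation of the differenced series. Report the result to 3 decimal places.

First differences Δz: -15, 2, 8, 3, -9, 9, -1, -4, -11, 11
Mean of differences = -0.7000
Numerator Σ(Δz_t−Δz̄)(Δz_{t+1}−Δz̄) = -182.5900
Denominator Σ(Δz_t−Δz̄)² = 718.1000
r_1(Δz) = -182.5900 / 718.1000 = -0.254

-0.254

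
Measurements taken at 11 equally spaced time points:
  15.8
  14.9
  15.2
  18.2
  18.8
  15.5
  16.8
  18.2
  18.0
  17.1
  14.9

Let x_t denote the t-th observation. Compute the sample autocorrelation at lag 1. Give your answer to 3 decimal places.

Mean x̄ = (15.8 + 14.9 + 15.2 + 18.2 + 18.8 + 15.5 + 16.8 + 18.2 + 18.0 + 17.1 + 14.9)/11 = 16.6727
Numerator Σ_{t=1}^{10}(x_t−x̄)(x_{t+1}−x̄) = 4.5447
Denominator Σ(x_t−x̄)² = 21.7418
r_1 = 4.5447 / 21.7418 = 0.209

0.209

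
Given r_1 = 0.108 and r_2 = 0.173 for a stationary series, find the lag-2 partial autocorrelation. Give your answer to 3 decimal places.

φ_{22} = (r_2 − r_1²) / (1 − r_1²)
r_1² = (0.108)² = 0.011664
Numerator = 0.173 − 0.0117 = 0.1613; denominator = 1 − 0.0117 = 0.9883
φ_{22} = 0.1613 / 0.9883 = 0.163

0.163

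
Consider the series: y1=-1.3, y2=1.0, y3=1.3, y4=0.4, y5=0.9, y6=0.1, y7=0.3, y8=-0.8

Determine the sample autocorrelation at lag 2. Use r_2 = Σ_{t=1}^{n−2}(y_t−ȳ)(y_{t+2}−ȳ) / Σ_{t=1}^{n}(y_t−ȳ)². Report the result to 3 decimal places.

-0.114

Mean ȳ = (-1.3 + 1.0 + 1.3 + 0.4 + 0.9 + 0.1 + 0.3 − 0.8)/8 = 0.2375
Deviations from mean: -1.5375, 0.7625, 1.0625, 0.1625, 0.6625, -0.1375, 0.0625, -1.0375
Σ(y_t−ȳ)(y_{t+2}−ȳ) = (-1.6336) + (0.1239) + (0.7039) + (-0.0223) + (0.0414) + (0.1427) = -0.6441
Denominator Σ(y_t−ȳ)² = 5.6388
r_2 = -0.6441 / 5.6388 = -0.114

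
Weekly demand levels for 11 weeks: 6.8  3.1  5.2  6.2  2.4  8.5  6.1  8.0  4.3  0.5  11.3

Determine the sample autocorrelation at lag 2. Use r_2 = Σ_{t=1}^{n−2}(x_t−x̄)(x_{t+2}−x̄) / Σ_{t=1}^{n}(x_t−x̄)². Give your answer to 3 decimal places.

-0.151

Mean x̄ = (6.8 + 3.1 + 5.2 + 6.2 + 2.4 + 8.5 + 6.1 + 8.0 + 4.3 + 0.5 + 11.3)/11 = 5.6727
Numerator Σ_{t=1}^{9}(x_t−x̄)(x_{t+2}−x̄) = -14.0197
Denominator Σ(x_t−x̄)² = 93.0018
r_2 = -14.0197 / 93.0018 = -0.151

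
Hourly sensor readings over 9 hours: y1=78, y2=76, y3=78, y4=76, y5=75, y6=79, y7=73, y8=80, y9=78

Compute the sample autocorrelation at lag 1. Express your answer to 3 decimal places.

Mean ȳ = (78 + 76 + 78 + 76 + 75 + 79 + 73 + 80 + 78)/9 = 77.0000
Numerator Σ_{t=1}^{8}(y_t−ȳ)(y_{t+1}−ȳ) = -22.0000
Denominator Σ(y_t−ȳ)² = 38.0000
r_1 = -22.0000 / 38.0000 = -0.579

-0.579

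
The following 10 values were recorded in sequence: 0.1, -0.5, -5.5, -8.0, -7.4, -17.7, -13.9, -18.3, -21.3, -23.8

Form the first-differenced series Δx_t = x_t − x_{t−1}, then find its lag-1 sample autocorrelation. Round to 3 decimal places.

-0.725

First differences Δx: -0.6, -5.0, -2.5, 0.6, -10.3, 3.8, -4.4, -3.0, -2.5
Mean of differences = -2.6556
Numerator Σ(Δx_t−Δx̄)(Δx_{t+1}−Δx̄) = -89.6275
Denominator Σ(Δx_t−Δx̄)² = 123.6422
r_1(Δx) = -89.6275 / 123.6422 = -0.725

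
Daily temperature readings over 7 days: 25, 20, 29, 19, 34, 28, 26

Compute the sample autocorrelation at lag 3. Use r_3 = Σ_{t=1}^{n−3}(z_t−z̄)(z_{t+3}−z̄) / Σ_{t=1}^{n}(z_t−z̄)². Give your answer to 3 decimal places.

-0.221

Mean z̄ = (25 + 20 + 29 + 19 + 34 + 28 + 26)/7 = 25.8571
Deviations from mean: -0.8571, -5.8571, 3.1429, -6.8571, 8.1429, 2.1429, 0.1429
Σ(z_t−z̄)(z_{t+3}−z̄) = (5.8776) + (-47.6939) + (6.7347) + (-0.9796) = -36.0612
Denominator Σ(z_t−z̄)² = 162.8571
r_3 = -36.0612 / 162.8571 = -0.221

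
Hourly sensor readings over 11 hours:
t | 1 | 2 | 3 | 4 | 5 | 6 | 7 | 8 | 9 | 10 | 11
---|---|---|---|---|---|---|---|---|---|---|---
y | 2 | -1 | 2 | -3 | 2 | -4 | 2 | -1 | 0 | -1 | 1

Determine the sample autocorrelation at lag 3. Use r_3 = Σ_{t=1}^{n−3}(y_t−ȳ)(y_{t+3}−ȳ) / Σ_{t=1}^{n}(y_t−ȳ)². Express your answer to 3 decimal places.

-0.610

Mean ȳ = (2 − 1 + 2 − 3 + 2 − 4 + 2 − 1 + 0 − 1 + 1)/11 = -0.0909
Numerator Σ_{t=1}^{8}(y_t−ȳ)(y_{t+3}−ȳ) = -27.3884
Denominator Σ(y_t−ȳ)² = 44.9091
r_3 = -27.3884 / 44.9091 = -0.610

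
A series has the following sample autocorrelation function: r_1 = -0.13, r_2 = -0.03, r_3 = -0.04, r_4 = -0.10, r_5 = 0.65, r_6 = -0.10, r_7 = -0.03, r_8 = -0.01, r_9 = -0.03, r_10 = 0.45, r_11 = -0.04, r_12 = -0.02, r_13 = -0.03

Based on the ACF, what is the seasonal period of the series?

The largest autocorrelation is r_5 = 0.65, with a weaker echo at lag 10 (0.45); the remaining lags stay at or below -0.01.
The dominant spike at lag 5 indicates a seasonal period of 5.

5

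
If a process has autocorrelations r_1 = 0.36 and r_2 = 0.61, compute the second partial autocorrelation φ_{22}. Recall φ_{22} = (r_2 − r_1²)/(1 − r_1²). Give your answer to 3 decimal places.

φ_{22} = (r_2 − r_1²) / (1 − r_1²)
r_1² = (0.36)² = 0.1296
Numerator = 0.61 − 0.1296 = 0.4804; denominator = 1 − 0.1296 = 0.8704
φ_{22} = 0.4804 / 0.8704 = 0.552

0.552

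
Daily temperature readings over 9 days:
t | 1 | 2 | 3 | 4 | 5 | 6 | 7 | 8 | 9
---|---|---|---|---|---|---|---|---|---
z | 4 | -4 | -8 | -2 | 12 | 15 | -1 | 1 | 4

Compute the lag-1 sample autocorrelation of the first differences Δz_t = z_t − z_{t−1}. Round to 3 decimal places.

0.102

First differences Δz: -8, -4, 6, 14, 3, -16, 2, 3
Mean of differences = 0.0000
Numerator Σ(Δz_t−Δz̄)(Δz_{t+1}−Δz̄) = 60.0000
Denominator Σ(Δz_t−Δz̄)² = 590.0000
r_1(Δz) = 60.0000 / 590.0000 = 0.102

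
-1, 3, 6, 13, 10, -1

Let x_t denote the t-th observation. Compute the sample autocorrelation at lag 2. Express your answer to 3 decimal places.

Mean x̄ = (-1 + 3 + 6 + 13 + 10 − 1)/6 = 5.0000
Deviations from mean: -6.0000, -2.0000, 1.0000, 8.0000, 5.0000, -6.0000
Numerator Σ_{t=1}^{4}(x_t−x̄)(x_{t+2}−x̄) = -65.0000
Denominator Σ(x_t−x̄)² = 166.0000
r_2 = -65.0000 / 166.0000 = -0.392

-0.392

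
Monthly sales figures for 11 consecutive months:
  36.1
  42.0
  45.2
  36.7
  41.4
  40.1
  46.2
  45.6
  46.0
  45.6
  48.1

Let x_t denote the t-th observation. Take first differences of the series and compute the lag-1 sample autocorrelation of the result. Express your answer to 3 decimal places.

First differences Δx: 5.9, 3.2, -8.5, 4.7, -1.3, 6.1, -0.6, 0.4, -0.4, 2.5
Mean of differences = 1.2000
Numerator Σ(Δx_t−Δx̄)(Δx_{t+1}−Δx̄) = -73.1300
Denominator Σ(Δx_t−Δx̄)² = 170.8200
r_1(Δx) = -73.1300 / 170.8200 = -0.428

-0.428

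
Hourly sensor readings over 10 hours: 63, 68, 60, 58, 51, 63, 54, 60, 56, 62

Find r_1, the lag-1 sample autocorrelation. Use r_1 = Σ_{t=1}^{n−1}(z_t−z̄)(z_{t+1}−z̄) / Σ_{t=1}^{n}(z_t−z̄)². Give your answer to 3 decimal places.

-0.074

Mean z̄ = (63 + 68 + 60 + 58 + 51 + 63 + 54 + 60 + 56 + 62)/10 = 59.5000
Numerator Σ_{t=1}^{9}(z_t−z̄)(z_{t+1}−z̄) = -16.2500
Denominator Σ(z_t−z̄)² = 220.5000
r_1 = -16.2500 / 220.5000 = -0.074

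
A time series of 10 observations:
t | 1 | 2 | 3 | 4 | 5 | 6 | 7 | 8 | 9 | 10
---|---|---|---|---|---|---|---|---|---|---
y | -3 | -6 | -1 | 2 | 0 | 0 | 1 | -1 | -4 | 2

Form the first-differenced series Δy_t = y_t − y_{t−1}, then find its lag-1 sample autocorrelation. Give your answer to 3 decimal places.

First differences Δy: -3, 5, 3, -2, 0, 1, -2, -3, 6
Mean of differences = 0.5556
Numerator Σ(Δy_t−Δȳ)(Δy_{t+1}−Δȳ) = -21.4198
Denominator Σ(Δy_t−Δȳ)² = 94.2222
r_1(Δy) = -21.4198 / 94.2222 = -0.227

-0.227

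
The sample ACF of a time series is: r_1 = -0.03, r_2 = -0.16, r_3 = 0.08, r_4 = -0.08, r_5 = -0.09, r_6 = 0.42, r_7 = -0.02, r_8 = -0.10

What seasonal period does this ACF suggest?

The largest autocorrelation is r_6 = 0.42; the remaining lags stay at or below 0.08.
The dominant spike at lag 6 indicates a seasonal period of 6.

6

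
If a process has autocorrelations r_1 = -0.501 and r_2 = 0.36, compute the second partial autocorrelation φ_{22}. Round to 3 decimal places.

φ_{22} = (r_2 − r_1²) / (1 − r_1²)
r_1² = (-0.501)² = 0.251001
Numerator = 0.36 − 0.2510 = 0.1090; denominator = 1 − 0.2510 = 0.7490
φ_{22} = 0.1090 / 0.7490 = 0.146

0.146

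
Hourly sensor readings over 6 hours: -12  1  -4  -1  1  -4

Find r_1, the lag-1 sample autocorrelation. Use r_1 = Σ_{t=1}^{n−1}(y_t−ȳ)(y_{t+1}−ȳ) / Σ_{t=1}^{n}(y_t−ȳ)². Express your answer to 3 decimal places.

-0.307

Mean ȳ = (-12 + 1 − 4 − 1 + 1 − 4)/6 = -3.1667
Σ(y_t−ȳ)(y_{t+1}−ȳ) = (-36.8056) + (-3.4722) + (-1.8056) + (9.0278) + (-3.4722) = -36.5278
Denominator Σ(y_t−ȳ)² = 118.8333
r_1 = -36.5278 / 118.8333 = -0.307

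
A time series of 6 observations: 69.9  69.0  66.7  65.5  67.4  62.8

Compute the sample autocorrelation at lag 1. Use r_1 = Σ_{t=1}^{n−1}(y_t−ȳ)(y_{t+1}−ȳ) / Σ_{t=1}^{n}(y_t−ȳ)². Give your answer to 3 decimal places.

Mean ȳ = (69.9 + 69.0 + 66.7 + 65.5 + 67.4 + 62.8)/6 = 66.8833
Numerator Σ_{t=1}^{5}(y_t−ȳ)(y_{t+1}−ȳ) = 3.4264
Denominator Σ(y_t−ȳ)² = 32.4683
r_1 = 3.4264 / 32.4683 = 0.106

0.106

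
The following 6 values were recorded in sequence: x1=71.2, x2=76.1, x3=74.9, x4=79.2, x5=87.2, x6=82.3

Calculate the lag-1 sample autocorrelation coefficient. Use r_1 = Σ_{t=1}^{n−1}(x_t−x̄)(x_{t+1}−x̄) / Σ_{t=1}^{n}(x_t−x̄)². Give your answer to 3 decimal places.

0.386

Mean x̄ = (71.2 + 76.1 + 74.9 + 79.2 + 87.2 + 82.3)/6 = 78.4833
Numerator Σ_{t=1}^{5}(x_t−x̄)(x_{t+1}−x̄) = 62.8464
Denominator Σ(x_t−x̄)² = 162.6283
r_1 = 62.8464 / 162.6283 = 0.386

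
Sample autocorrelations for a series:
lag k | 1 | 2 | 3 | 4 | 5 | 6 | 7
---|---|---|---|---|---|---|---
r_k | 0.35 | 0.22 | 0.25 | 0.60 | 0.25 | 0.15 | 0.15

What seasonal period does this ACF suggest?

4

The largest autocorrelation is r_4 = 0.60; the remaining lags stay at or below 0.35. The elevated value at lag 1 (0.35), dropping to 0.22 at lag 2, reflects decaying short-term dependence rather than seasonality.
The dominant spike at lag 4 indicates a seasonal period of 4.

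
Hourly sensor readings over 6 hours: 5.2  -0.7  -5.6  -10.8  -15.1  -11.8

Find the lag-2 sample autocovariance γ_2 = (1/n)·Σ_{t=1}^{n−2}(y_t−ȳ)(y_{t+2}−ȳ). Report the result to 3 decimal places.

0.125

Mean ȳ = (5.2 − 0.7 − 5.6 − 10.8 − 15.1 − 11.8)/6 = -6.4667
Deviations: 11.6667, 5.7667, 0.8667, -4.3333, -8.6333, -5.3333
Σ_{t=1}^{4}(y_t−ȳ)(y_{t+2}−ȳ) = 0.7511
γ_2 = 0.7511 / 6 = 0.125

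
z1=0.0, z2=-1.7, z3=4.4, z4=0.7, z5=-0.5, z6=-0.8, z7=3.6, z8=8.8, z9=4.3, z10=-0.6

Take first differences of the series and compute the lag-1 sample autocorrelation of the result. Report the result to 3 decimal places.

First differences Δz: -1.7, 6.1, -3.7, -1.2, -0.3, 4.4, 5.2, -4.5, -4.9
Mean of differences = -0.0667
Numerator Σ(Δz_t−Δz̄)(Δz_{t+1}−Δz̄) = -7.5344
Denominator Σ(Δz_t−Δz̄)² = 145.9400
r_1(Δz) = -7.5344 / 145.9400 = -0.052

-0.052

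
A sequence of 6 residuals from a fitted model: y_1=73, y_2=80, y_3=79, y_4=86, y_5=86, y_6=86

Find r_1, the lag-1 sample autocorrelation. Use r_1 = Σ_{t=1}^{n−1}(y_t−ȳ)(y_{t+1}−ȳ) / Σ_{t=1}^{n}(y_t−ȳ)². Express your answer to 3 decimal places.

0.318

Mean ȳ = (73 + 80 + 79 + 86 + 86 + 86)/6 = 81.6667
Deviations from mean: -8.6667, -1.6667, -2.6667, 4.3333, 4.3333, 4.3333
Σ(y_t−ȳ)(y_{t+1}−ȳ) = (14.4444) + (4.4444) + (-11.5556) + (18.7778) + (18.7778) = 44.8889
Denominator Σ(y_t−ȳ)² = 141.3333
r_1 = 44.8889 / 141.3333 = 0.318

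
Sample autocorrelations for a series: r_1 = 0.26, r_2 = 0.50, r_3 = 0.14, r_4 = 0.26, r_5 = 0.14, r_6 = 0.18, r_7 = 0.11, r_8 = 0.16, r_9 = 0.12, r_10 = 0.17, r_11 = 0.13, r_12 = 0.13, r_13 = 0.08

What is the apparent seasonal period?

2

The largest autocorrelation is r_2 = 0.50; the remaining lags stay at or below 0.26.
The dominant spike at lag 2 indicates a seasonal period of 2.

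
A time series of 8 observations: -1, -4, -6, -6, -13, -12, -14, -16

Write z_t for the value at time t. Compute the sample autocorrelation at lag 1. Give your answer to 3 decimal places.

0.553

Mean z̄ = (-1 − 4 − 6 − 6 − 13 − 12 − 14 − 16)/8 = -9.0000
Numerator Σ_{t=1}^{7}(z_t−z̄)(z_{t+1}−z̄) = 114.0000
Denominator Σ(z_t−z̄)² = 206.0000
r_1 = 114.0000 / 206.0000 = 0.553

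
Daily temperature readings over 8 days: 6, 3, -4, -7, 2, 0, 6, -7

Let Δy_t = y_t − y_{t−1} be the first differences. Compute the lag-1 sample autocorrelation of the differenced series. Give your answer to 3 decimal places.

-0.273

First differences Δy: -3, -7, -3, 9, -2, 6, -13
Mean of differences = -1.8571
Numerator Σ(Δy_t−Δȳ)(Δy_{t+1}−Δȳ) = -90.8776
Denominator Σ(Δy_t−Δȳ)² = 332.8571
r_1(Δy) = -90.8776 / 332.8571 = -0.273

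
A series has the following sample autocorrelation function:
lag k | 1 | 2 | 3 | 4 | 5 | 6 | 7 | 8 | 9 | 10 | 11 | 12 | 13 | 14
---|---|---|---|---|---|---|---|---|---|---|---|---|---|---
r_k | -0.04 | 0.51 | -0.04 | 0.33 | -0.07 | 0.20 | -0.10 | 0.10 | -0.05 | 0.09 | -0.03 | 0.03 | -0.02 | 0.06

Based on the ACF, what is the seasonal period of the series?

2

The largest autocorrelation is r_2 = 0.51, with weaker echoes at lags 4 (0.33) and 6 (0.20); the remaining lags stay at or below 0.10.
The dominant spike at lag 2 indicates a seasonal period of 2.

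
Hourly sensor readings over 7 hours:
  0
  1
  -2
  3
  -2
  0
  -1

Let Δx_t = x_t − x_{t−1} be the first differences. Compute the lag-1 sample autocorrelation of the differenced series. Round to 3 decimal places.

-0.851

First differences Δx: 1, -3, 5, -5, 2, -1
Mean of differences = -0.1667
Numerator Σ(Δx_t−Δx̄)(Δx_{t+1}−Δx̄) = -55.1944
Denominator Σ(Δx_t−Δx̄)² = 64.8333
r_1(Δx) = -55.1944 / 64.8333 = -0.851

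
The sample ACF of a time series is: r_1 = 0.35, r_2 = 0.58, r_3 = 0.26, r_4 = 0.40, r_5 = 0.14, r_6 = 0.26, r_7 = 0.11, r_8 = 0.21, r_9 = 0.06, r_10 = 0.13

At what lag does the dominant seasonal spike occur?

The largest autocorrelation is r_2 = 0.58, with a weaker echo at lag 4 (0.40); the remaining lags stay at or below 0.35.
The dominant spike at lag 2 indicates a seasonal period of 2.

2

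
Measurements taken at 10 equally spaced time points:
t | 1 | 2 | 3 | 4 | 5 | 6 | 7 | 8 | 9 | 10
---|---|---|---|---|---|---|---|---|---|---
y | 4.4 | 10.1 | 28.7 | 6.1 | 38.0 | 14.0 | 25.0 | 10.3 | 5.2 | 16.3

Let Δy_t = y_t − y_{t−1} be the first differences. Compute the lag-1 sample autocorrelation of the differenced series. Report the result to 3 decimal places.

First differences Δy: 5.7, 18.6, -22.6, 31.9, -24.0, 11.0, -14.7, -5.1, 11.1
Mean of differences = 1.3222
Numerator Σ(Δy_t−Δȳ)(Δy_{t+1}−Δȳ) = -2203.4894
Denominator Σ(Δy_t−Δȳ)² = 2953.3956
r_1(Δy) = -2203.4894 / 2953.3956 = -0.746

-0.746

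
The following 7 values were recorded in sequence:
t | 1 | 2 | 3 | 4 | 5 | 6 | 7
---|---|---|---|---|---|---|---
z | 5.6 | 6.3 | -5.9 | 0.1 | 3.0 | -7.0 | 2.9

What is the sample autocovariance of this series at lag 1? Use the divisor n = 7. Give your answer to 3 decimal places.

-5.927

Mean z̄ = (5.6 + 6.3 − 5.9 + 0.1 + 3.0 − 7.0 + 2.9)/7 = 0.7143
Σ_{t=1}^{6}(z_t−z̄)(z_{t+1}−z̄) = -41.4902
γ_1 = -41.4902 / 7 = -5.927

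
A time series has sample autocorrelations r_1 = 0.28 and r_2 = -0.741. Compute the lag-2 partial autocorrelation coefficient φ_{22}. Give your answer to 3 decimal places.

-0.889

φ_{22} = (r_2 − r_1²) / (1 − r_1²)
r_1² = (0.28)² = 0.0784
Numerator = -0.741 − 0.0784 = -0.8194; denominator = 1 − 0.0784 = 0.9216
φ_{22} = -0.8194 / 0.9216 = -0.889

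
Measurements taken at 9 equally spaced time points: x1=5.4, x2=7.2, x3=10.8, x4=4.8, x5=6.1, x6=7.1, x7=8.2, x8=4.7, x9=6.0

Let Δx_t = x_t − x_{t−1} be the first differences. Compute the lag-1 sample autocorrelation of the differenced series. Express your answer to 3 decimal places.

-0.411

First differences Δx: 1.8, 3.6, -6.0, 1.3, 1.0, 1.1, -3.5, 1.3
Mean of differences = 0.0750
Numerator Σ(Δx_t−Δx̄)(Δx_{t+1}−Δx̄) = -28.7381
Denominator Σ(Δx_t−Δx̄)² = 69.9950
r_1(Δx) = -28.7381 / 69.9950 = -0.411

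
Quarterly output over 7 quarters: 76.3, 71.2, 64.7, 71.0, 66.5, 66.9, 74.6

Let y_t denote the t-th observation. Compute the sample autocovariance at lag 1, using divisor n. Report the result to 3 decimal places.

-1.340

Mean ȳ = (76.3 + 71.2 + 64.7 + 71.0 + 66.5 + 66.9 + 74.6)/7 = 70.1714
Σ_{t=1}^{6}(y_t−ȳ)(y_{t+1}−ȳ) = -9.3765
γ_1 = -9.3765 / 7 = -1.340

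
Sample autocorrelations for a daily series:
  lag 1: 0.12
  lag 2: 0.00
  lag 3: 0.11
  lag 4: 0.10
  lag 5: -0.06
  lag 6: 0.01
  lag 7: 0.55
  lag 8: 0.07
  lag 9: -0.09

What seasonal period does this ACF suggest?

The largest autocorrelation is r_7 = 0.55; the remaining lags stay at or below 0.12.
The dominant spike at lag 7 indicates a seasonal period of 7.

7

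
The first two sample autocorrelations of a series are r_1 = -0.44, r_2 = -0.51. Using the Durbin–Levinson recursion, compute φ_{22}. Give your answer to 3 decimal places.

-0.873

φ_{22} = (r_2 − r_1²) / (1 − r_1²)
r_1² = (-0.44)² = 0.1936
Numerator = -0.51 − 0.1936 = -0.7036; denominator = 1 − 0.1936 = 0.8064
φ_{22} = -0.7036 / 0.8064 = -0.873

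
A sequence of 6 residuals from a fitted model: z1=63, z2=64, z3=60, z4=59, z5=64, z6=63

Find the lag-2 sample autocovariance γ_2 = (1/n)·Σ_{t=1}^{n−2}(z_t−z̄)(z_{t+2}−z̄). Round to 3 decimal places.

Mean z̄ = (63 + 64 + 60 + 59 + 64 + 63)/6 = 62.1667
Deviations: 0.8333, 1.8333, -2.1667, -3.1667, 1.8333, 0.8333
Σ_{t=1}^{4}(z_t−z̄)(z_{t+2}−z̄) = -14.2222
γ_2 = -14.2222 / 6 = -2.370

-2.370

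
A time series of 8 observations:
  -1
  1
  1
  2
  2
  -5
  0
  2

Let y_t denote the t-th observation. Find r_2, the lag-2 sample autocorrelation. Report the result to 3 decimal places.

-0.434

Mean ȳ = (-1 + 1 + 1 + 2 + 2 − 5 + 0 + 2)/8 = 0.2500
Deviations from mean: -1.2500, 0.7500, 0.7500, 1.7500, 1.7500, -5.2500, -0.2500, 1.7500
Numerator Σ_{t=1}^{6}(y_t−ȳ)(y_{t+2}−ȳ) = -17.1250
Denominator Σ(y_t−ȳ)² = 39.5000
r_2 = -17.1250 / 39.5000 = -0.434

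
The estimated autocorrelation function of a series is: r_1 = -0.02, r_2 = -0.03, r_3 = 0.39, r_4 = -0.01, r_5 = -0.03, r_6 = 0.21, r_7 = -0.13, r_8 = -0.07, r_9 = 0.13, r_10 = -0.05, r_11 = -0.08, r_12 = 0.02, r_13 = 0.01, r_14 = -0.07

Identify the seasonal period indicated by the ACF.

The largest autocorrelation is r_3 = 0.39, with a weaker echo at lag 6 (0.21); the remaining lags stay at or below 0.13.
The dominant spike at lag 3 indicates a seasonal period of 3.

3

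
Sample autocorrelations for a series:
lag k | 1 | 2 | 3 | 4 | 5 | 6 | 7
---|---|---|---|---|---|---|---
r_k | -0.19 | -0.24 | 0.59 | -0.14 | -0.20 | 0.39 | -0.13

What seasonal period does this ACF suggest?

3

The largest autocorrelation is r_3 = 0.59, with a weaker echo at lag 6 (0.39); the remaining lags stay at or below -0.13.
The dominant spike at lag 3 indicates a seasonal period of 3.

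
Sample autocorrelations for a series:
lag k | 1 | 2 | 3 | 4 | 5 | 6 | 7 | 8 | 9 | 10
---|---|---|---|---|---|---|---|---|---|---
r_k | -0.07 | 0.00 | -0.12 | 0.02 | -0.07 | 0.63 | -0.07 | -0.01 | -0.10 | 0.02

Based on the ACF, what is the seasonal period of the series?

The largest autocorrelation is r_6 = 0.63; the remaining lags stay at or below 0.02.
The dominant spike at lag 6 indicates a seasonal period of 6.

6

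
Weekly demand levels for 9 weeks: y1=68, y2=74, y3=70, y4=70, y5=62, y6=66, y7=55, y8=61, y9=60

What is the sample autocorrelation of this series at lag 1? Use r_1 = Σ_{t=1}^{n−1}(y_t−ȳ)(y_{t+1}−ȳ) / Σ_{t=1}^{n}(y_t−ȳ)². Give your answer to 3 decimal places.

Mean ȳ = (68 + 74 + 70 + 70 + 62 + 66 + 55 + 61 + 60)/9 = 65.1111
Numerator Σ_{t=1}^{8}(y_t−ȳ)(y_{t+1}−ȳ) = 128.6543
Denominator Σ(y_t−ȳ)² = 290.8889
r_1 = 128.6543 / 290.8889 = 0.442

0.442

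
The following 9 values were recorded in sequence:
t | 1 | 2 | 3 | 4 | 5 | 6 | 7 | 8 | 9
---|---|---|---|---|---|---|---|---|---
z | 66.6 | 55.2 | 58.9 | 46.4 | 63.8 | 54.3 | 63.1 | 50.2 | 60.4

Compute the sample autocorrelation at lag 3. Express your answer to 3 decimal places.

-0.664

Mean z̄ = (66.6 + 55.2 + 58.9 + 46.4 + 63.8 + 54.3 + 63.1 + 50.2 + 60.4)/9 = 57.6556
Σ(z_t−z̄)(z_{t+3}−z̄) = (-100.6747) + (-15.0880) + (-4.1758) + (-61.2802) + (-45.8102) + (-9.2091) = -236.2381
Denominator Σ(z_t−z̄)² = 356.0422
r_3 = -236.2381 / 356.0422 = -0.664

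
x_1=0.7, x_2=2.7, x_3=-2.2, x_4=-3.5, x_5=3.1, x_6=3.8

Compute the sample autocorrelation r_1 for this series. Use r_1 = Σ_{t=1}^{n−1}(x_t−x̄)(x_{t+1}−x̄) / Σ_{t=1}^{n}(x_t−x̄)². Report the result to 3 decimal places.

0.086

Mean x̄ = (0.7 + 2.7 − 2.2 − 3.5 + 3.1 + 3.8)/6 = 0.7667
Deviations from mean: -0.0667, 1.9333, -2.9667, -4.2667, 2.3333, 3.0333
Σ(x_t−x̄)(x_{t+1}−x̄) = (-0.1289) + (-5.7356) + (12.6578) + (-9.9556) + (7.0778) = 3.9156
Denominator Σ(x_t−x̄)² = 45.3933
r_1 = 3.9156 / 45.3933 = 0.086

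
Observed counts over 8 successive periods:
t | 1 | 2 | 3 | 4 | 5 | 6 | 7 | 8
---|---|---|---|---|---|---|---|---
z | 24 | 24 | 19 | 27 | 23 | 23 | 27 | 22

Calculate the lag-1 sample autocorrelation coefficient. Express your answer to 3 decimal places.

-0.554

Mean z̄ = (24 + 24 + 19 + 27 + 23 + 23 + 27 + 22)/8 = 23.6250
Numerator Σ_{t=1}^{7}(z_t−z̄)(z_{t+1}−z̄) = -26.5156
Denominator Σ(z_t−z̄)² = 47.8750
r_1 = -26.5156 / 47.8750 = -0.554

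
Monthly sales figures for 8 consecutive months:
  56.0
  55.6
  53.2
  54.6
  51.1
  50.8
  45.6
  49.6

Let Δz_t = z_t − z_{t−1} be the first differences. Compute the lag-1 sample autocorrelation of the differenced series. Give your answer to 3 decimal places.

First differences Δz: -0.4, -2.4, 1.4, -3.5, -0.3, -5.2, 4.0
Mean of differences = -0.9143
Numerator Σ(Δz_t−Δz̄)(Δz_{t+1}−Δz̄) = -35.4688
Denominator Σ(Δz_t−Δz̄)² = 57.4086
r_1(Δz) = -35.4688 / 57.4086 = -0.618

-0.618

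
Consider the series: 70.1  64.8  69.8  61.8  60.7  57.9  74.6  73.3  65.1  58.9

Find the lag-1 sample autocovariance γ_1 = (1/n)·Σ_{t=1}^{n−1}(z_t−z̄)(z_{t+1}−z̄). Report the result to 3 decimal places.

3.260

Mean z̄ = (70.1 + 64.8 + 69.8 + 61.8 + 60.7 + 57.9 + 74.6 + 73.3 + 65.1 + 58.9)/10 = 65.7000
Σ_{t=1}^{9}(z_t−z̄)(z_{t+1}−z̄) = 32.6000
γ_1 = 32.6000 / 10 = 3.260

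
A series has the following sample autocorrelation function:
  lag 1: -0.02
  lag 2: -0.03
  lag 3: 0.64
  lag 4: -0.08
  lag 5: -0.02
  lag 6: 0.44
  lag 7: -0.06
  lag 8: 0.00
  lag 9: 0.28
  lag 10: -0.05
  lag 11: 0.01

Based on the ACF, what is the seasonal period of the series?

3

The largest autocorrelation is r_3 = 0.64, with weaker echoes at lags 6 (0.44) and 9 (0.28); the remaining lags stay at or below 0.01.
The dominant spike at lag 3 indicates a seasonal period of 3.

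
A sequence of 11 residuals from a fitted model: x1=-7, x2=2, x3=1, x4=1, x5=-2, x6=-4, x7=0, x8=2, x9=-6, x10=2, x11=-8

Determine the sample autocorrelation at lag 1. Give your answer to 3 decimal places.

Mean x̄ = (-7 + 2 + 1 + 1 − 2 − 4 + 0 + 2 − 6 + 2 − 8)/11 = -1.7273
Numerator Σ_{t=1}^{10}(x_t−x̄)(x_{t+1}−x̄) = -54.8926
Denominator Σ(x_t−x̄)² = 150.1818
r_1 = -54.8926 / 150.1818 = -0.366

-0.366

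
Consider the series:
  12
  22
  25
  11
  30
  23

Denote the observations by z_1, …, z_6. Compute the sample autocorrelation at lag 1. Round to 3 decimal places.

Mean z̄ = (12 + 22 + 25 + 11 + 30 + 23)/6 = 20.5000
Numerator Σ_{t=1}^{5}(z_t−z̄)(z_{t+1}−z̄) = -115.2500
Denominator Σ(z_t−z̄)² = 281.5000
r_1 = -115.2500 / 281.5000 = -0.409

-0.409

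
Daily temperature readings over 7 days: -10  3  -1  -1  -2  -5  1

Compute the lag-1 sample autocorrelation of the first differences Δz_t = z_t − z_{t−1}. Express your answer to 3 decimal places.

-0.264

First differences Δz: 13, -4, 0, -1, -3, 6
Mean of differences = 1.8333
Numerator Σ(Δz_t−Δz̄)(Δz_{t+1}−Δz̄) = -55.6944
Denominator Σ(Δz_t−Δz̄)² = 210.8333
r_1(Δz) = -55.6944 / 210.8333 = -0.264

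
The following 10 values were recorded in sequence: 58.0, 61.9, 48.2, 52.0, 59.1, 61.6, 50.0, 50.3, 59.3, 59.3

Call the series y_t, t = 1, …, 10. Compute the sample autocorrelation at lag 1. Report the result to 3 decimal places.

-0.022

Mean ȳ = (58.0 + 61.9 + 48.2 + 52.0 + 59.1 + 61.6 + 50.0 + 50.3 + 59.3 + 59.3)/10 = 55.9700
Numerator Σ_{t=1}^{9}(y_t−ȳ)(y_{t+1}−ȳ) = -5.5489
Denominator Σ(y_t−ȳ)² = 246.8810
r_1 = -5.5489 / 246.8810 = -0.022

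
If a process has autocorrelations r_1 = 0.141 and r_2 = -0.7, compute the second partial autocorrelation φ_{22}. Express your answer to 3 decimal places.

φ_{22} = (r_2 − r_1²) / (1 − r_1²)
r_1² = (0.141)² = 0.019881
Numerator = -0.7 − 0.0199 = -0.7199; denominator = 1 − 0.0199 = 0.9801
φ_{22} = -0.7199 / 0.9801 = -0.734

-0.734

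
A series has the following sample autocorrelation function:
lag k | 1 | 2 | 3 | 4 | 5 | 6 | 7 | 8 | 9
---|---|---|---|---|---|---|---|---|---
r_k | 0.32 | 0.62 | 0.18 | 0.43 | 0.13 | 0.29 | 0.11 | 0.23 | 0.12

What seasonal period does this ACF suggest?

2

The largest autocorrelation is r_2 = 0.62, with a weaker echo at lag 4 (0.43); the remaining lags stay at or below 0.32.
The dominant spike at lag 2 indicates a seasonal period of 2.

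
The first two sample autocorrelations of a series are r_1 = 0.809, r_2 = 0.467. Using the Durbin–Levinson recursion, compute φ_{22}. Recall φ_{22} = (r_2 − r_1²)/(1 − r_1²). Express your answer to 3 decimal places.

-0.543

φ_{22} = (r_2 − r_1²) / (1 − r_1²)
r_1² = (0.809)² = 0.654481
Numerator = 0.467 − 0.6545 = -0.1875; denominator = 1 − 0.6545 = 0.3455
φ_{22} = -0.1875 / 0.3455 = -0.543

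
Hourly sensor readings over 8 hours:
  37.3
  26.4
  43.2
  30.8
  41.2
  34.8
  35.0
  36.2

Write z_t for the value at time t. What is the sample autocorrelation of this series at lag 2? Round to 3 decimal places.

Mean z̄ = (37.3 + 26.4 + 43.2 + 30.8 + 41.2 + 34.8 + 35.0 + 36.2)/8 = 35.6125
Deviations from mean: 1.6875, -9.2125, 7.5875, -4.8125, 5.5875, -0.8125, -0.6125, 0.5875
Σ(z_t−z̄)(z_{t+2}−z̄) = (12.8039) + (44.3352) + (42.3952) + (3.9102) + (-3.4223) + (-0.4773) = 99.5447
Denominator Σ(z_t−z̄)² = 201.0488
r_2 = 99.5447 / 201.0488 = 0.495

0.495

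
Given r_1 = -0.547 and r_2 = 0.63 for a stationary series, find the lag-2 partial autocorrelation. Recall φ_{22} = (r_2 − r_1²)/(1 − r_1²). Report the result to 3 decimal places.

φ_{22} = (r_2 − r_1²) / (1 − r_1²)
r_1² = (-0.547)² = 0.299209
Numerator = 0.63 − 0.2992 = 0.3308; denominator = 1 − 0.2992 = 0.7008
φ_{22} = 0.3308 / 0.7008 = 0.472

0.472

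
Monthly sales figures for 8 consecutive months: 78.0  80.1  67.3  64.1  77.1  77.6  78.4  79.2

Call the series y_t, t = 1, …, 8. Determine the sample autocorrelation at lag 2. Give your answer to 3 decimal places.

-0.403

Mean ȳ = (78.0 + 80.1 + 67.3 + 64.1 + 77.1 + 77.6 + 78.4 + 79.2)/8 = 75.2250
Deviations from mean: 2.7750, 4.8750, -7.9250, -11.1250, 1.8750, 2.3750, 3.1750, 3.9750
Σ(y_t−ȳ)(y_{t+2}−ȳ) = (-21.9919) + (-54.2344) + (-14.8594) + (-26.4219) + (5.9531) + (9.4406) = -102.1138
Denominator Σ(y_t−ȳ)² = 253.0750
r_2 = -102.1138 / 253.0750 = -0.403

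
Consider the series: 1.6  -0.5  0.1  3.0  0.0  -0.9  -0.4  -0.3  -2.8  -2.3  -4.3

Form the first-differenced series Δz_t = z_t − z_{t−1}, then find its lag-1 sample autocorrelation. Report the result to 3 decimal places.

-0.325

First differences Δz: -2.1, 0.6, 2.9, -3.0, -0.9, 0.5, 0.1, -2.5, 0.5, -2.0
Mean of differences = -0.5900
Numerator Σ(Δz_t−Δz̄)(Δz_{t+1}−Δz̄) = -9.8301
Denominator Σ(Δz_t−Δz̄)² = 30.2690
r_1(Δz) = -9.8301 / 30.2690 = -0.325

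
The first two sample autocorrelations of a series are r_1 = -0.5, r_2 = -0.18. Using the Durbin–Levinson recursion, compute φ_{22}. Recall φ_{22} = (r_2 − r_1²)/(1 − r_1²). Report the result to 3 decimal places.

φ_{22} = (r_2 − r_1²) / (1 − r_1²)
r_1² = (-0.5)² = 0.25
Numerator = -0.18 − 0.2500 = -0.4300; denominator = 1 − 0.2500 = 0.7500
φ_{22} = -0.4300 / 0.7500 = -0.573

-0.573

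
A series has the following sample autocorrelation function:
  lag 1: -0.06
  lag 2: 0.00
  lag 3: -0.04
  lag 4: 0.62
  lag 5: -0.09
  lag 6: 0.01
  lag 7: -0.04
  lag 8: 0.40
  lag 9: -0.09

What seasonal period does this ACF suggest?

4

The largest autocorrelation is r_4 = 0.62, with a weaker echo at lag 8 (0.40); the remaining lags stay at or below 0.01.
The dominant spike at lag 4 indicates a seasonal period of 4.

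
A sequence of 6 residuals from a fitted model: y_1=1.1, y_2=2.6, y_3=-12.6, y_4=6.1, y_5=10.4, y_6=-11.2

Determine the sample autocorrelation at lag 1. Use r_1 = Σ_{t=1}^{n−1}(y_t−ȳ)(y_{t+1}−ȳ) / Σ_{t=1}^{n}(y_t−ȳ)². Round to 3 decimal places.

Mean ȳ = (1.1 + 2.6 − 12.6 + 6.1 + 10.4 − 11.2)/6 = -0.6000
Σ(y_t−ȳ)(y_{t+1}−ȳ) = (5.4400) + (-38.4000) + (-80.4000) + (73.7000) + (-116.6000) = -156.2600
Denominator Σ(y_t−ȳ)² = 435.3800
r_1 = -156.2600 / 435.3800 = -0.359

-0.359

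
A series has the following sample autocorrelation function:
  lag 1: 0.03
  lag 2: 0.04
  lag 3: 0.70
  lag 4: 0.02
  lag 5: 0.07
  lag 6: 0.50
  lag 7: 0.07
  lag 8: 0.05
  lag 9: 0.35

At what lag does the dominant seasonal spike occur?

The largest autocorrelation is r_3 = 0.70, with weaker echoes at lags 6 (0.50) and 9 (0.35); the remaining lags stay at or below 0.07.
The dominant spike at lag 3 indicates a seasonal period of 3.

3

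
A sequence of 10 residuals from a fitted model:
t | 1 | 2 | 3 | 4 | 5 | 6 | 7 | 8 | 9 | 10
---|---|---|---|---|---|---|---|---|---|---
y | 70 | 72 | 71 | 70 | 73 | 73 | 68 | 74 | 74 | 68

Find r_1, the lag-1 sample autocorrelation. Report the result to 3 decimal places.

-0.351

Mean ȳ = (70 + 72 + 71 + 70 + 73 + 73 + 68 + 74 + 74 + 68)/10 = 71.3000
Numerator Σ_{t=1}^{9}(y_t−ȳ)(y_{t+1}−ȳ) = -16.1900
Denominator Σ(y_t−ȳ)² = 46.1000
r_1 = -16.1900 / 46.1000 = -0.351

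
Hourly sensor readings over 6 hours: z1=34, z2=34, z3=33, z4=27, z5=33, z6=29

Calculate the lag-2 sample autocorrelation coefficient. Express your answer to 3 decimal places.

Mean z̄ = (34 + 34 + 33 + 27 + 33 + 29)/6 = 31.6667
Σ(z_t−z̄)(z_{t+2}−z̄) = (3.1111) + (-10.8889) + (1.7778) + (12.4444) = 6.4444
Denominator Σ(z_t−z̄)² = 43.3333
r_2 = 6.4444 / 43.3333 = 0.149

0.149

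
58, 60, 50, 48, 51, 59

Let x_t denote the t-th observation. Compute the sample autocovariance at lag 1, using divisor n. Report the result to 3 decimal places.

Mean x̄ = (58 + 60 + 50 + 48 + 51 + 59)/6 = 54.3333
Deviations: 3.6667, 5.6667, -4.3333, -6.3333, -3.3333, 4.6667
Σ_{t=1}^{5}(x_t−x̄)(x_{t+1}−x̄) = 29.2222
γ_1 = 29.2222 / 6 = 4.870

4.870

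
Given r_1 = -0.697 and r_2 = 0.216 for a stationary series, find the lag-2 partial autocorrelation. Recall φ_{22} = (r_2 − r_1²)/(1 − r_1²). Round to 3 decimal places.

-0.525

φ_{22} = (r_2 − r_1²) / (1 − r_1²)
r_1² = (-0.697)² = 0.485809
Numerator = 0.216 − 0.4858 = -0.2698; denominator = 1 − 0.4858 = 0.5142
φ_{22} = -0.2698 / 0.5142 = -0.525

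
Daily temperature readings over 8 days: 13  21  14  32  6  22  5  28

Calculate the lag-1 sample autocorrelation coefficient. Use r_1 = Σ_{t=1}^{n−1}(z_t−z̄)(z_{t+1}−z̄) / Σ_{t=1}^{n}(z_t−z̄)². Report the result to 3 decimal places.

-0.718

Mean z̄ = (13 + 21 + 14 + 32 + 6 + 22 + 5 + 28)/8 = 17.6250
Deviations from mean: -4.6250, 3.3750, -3.6250, 14.3750, -11.6250, 4.3750, -12.6250, 10.3750
Σ(z_t−z̄)(z_{t+1}−z̄) = (-15.6094) + (-12.2344) + (-52.1094) + (-167.1094) + (-50.8594) + (-55.2344) + (-130.9844) = -484.1406
Denominator Σ(z_t−z̄)² = 673.8750
r_1 = -484.1406 / 673.8750 = -0.718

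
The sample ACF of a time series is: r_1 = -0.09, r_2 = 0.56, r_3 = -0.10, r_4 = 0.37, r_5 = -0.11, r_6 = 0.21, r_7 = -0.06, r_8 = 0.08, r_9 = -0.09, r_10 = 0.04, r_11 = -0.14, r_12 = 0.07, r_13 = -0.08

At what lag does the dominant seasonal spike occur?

2

The largest autocorrelation is r_2 = 0.56, with weaker echoes at lags 4 (0.37) and 6 (0.21); the remaining lags stay at or below 0.08.
The dominant spike at lag 2 indicates a seasonal period of 2.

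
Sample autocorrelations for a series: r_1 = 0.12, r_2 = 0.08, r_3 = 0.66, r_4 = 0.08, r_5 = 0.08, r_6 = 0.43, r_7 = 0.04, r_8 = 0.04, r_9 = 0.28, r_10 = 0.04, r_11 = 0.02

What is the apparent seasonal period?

The largest autocorrelation is r_3 = 0.66, with weaker echoes at lags 6 (0.43) and 9 (0.28); the remaining lags stay at or below 0.12.
The dominant spike at lag 3 indicates a seasonal period of 3.

3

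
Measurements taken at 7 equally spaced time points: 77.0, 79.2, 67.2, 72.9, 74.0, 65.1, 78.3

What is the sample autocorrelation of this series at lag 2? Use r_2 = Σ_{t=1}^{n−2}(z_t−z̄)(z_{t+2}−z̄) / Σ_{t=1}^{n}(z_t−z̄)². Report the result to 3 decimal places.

Mean z̄ = (77.0 + 79.2 + 67.2 + 72.9 + 74.0 + 65.1 + 78.3)/7 = 73.3857
Numerator Σ_{t=1}^{5}(z_t−z̄)(z_{t+2}−z̄) = -21.9376
Denominator Σ(z_t−z̄)² = 178.5486
r_2 = -21.9376 / 178.5486 = -0.123

-0.123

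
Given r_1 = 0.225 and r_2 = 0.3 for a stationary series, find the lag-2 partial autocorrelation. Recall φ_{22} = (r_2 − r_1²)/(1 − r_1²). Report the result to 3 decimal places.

φ_{22} = (r_2 − r_1²) / (1 − r_1²)
r_1² = (0.225)² = 0.050625
Numerator = 0.3 − 0.0506 = 0.2494; denominator = 1 − 0.0506 = 0.9494
φ_{22} = 0.2494 / 0.9494 = 0.263

0.263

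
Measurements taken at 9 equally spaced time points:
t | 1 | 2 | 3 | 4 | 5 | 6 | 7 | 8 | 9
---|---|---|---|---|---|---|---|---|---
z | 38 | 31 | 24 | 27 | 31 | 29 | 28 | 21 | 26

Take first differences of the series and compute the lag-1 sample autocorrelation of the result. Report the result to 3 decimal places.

First differences Δz: -7, -7, 3, 4, -2, -1, -7, 5
Mean of differences = -1.5000
Numerator Σ(Δz_t−Δz̄)(Δz_{t+1}−Δz̄) = -11.2500
Denominator Σ(Δz_t−Δz̄)² = 184.0000
r_1(Δz) = -11.2500 / 184.0000 = -0.061

-0.061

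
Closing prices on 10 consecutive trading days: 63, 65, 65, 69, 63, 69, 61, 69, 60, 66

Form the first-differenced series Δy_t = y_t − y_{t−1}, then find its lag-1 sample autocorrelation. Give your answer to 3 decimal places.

First differences Δy: 2, 0, 4, -6, 6, -8, 8, -9, 6
Mean of differences = 0.3333
Numerator Σ(Δy_t−Δȳ)(Δy_{t+1}−Δȳ) = -296.4444
Denominator Σ(Δy_t−Δȳ)² = 336.0000
r_1(Δy) = -296.4444 / 336.0000 = -0.882

-0.882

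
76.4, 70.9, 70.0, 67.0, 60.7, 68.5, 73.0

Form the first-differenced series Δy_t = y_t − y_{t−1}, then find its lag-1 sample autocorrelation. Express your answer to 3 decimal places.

First differences Δy: -5.5, -0.9, -3.0, -6.3, 7.8, 4.5
Mean of differences = -0.5667
Numerator Σ(Δy_t−Δȳ)(Δy_{t+1}−Δȳ) = 10.8289
Denominator Σ(Δy_t−Δȳ)² = 158.9133
r_1(Δy) = 10.8289 / 158.9133 = 0.068

0.068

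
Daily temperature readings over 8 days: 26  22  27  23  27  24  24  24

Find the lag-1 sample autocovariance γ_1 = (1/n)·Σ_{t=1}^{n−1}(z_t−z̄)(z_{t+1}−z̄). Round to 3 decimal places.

-2.283

Mean z̄ = (26 + 22 + 27 + 23 + 27 + 24 + 24 + 24)/8 = 24.6250
Σ_{t=1}^{7}(z_t−z̄)(z_{t+1}−z̄) = -18.2656
γ_1 = -18.2656 / 8 = -2.283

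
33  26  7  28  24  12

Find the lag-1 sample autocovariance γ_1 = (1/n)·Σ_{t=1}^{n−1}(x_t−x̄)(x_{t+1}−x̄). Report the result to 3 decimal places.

Mean x̄ = (33 + 26 + 7 + 28 + 24 + 12)/6 = 21.6667
Σ_{t=1}^{5}(x_t−x̄)(x_{t+1}−x̄) = -115.1111
γ_1 = -115.1111 / 6 = -19.185

-19.185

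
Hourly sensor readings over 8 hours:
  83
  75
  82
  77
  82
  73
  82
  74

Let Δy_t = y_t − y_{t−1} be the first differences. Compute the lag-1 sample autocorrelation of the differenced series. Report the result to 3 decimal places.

First differences Δy: -8, 7, -5, 5, -9, 9, -8
Mean of differences = -1.2857
Numerator Σ(Δy_t−Δȳ)(Δy_{t+1}−Δȳ) = -306.6531
Denominator Σ(Δy_t−Δȳ)² = 377.4286
r_1(Δy) = -306.6531 / 377.4286 = -0.812

-0.812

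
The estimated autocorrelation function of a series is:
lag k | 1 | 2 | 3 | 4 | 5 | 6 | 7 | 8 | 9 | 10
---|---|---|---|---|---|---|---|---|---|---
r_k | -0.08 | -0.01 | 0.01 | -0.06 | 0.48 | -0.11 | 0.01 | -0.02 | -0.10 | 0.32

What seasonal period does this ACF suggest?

The largest autocorrelation is r_5 = 0.48, with a weaker echo at lag 10 (0.32); the remaining lags stay at or below 0.01.
The dominant spike at lag 5 indicates a seasonal period of 5.

5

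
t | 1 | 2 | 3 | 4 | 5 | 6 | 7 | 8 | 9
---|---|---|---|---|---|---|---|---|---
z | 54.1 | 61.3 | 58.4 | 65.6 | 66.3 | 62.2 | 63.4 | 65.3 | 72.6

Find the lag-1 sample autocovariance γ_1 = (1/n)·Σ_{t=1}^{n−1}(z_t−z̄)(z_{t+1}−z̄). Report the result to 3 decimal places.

Mean z̄ = (54.1 + 61.3 + 58.4 + 65.6 + 66.3 + 62.2 + 63.4 + 65.3 + 72.6)/9 = 63.2444
Σ_{t=1}^{8}(z_t−z̄)(z_{t+1}−z̄) = 39.1836
γ_1 = 39.1836 / 9 = 4.354

4.354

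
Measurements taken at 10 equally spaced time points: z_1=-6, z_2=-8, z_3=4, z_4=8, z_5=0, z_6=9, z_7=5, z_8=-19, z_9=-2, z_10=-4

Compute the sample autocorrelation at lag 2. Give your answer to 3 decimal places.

Mean z̄ = (-6 − 8 + 4 + 8 + 0 + 9 + 5 − 19 − 2 − 4)/10 = -1.3000
Numerator Σ_{t=1}^{8}(z_t−z̄)(z_{t+2}−z̄) = -115.2800
Denominator Σ(z_t−z̄)² = 650.1000
r_2 = -115.2800 / 650.1000 = -0.177

-0.177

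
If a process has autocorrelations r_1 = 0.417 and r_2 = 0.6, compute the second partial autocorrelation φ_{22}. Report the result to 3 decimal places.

0.516

φ_{22} = (r_2 − r_1²) / (1 − r_1²)
r_1² = (0.417)² = 0.173889
Numerator = 0.6 − 0.1739 = 0.4261; denominator = 1 − 0.1739 = 0.8261
φ_{22} = 0.4261 / 0.8261 = 0.516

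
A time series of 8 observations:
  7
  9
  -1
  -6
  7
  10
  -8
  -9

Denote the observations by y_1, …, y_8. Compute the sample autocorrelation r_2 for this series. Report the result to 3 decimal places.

Mean ȳ = (7 + 9 − 1 − 6 + 7 + 10 − 8 − 9)/8 = 1.1250
Σ(y_t−ȳ)(y_{t+2}−ȳ) = (-12.4844) + (-56.1094) + (-12.4844) + (-63.2344) + (-53.6094) + (-89.8594) = -287.7813
Denominator Σ(y_t−ȳ)² = 450.8750
r_2 = -287.7813 / 450.8750 = -0.638

-0.638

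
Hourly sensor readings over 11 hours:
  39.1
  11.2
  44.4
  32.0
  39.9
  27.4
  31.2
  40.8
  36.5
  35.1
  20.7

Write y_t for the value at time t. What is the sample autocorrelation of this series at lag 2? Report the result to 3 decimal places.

0.100

Mean ȳ = (39.1 + 11.2 + 44.4 + 32.0 + 39.9 + 27.4 + 31.2 + 40.8 + 36.5 + 35.1 + 20.7)/11 = 32.5727
Numerator Σ_{t=1}^{9}(y_t−ȳ)(y_{t+2}−ȳ) = 95.2231
Denominator Σ(y_t−ȳ)² = 952.4018
r_2 = 95.2231 / 952.4018 = 0.100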